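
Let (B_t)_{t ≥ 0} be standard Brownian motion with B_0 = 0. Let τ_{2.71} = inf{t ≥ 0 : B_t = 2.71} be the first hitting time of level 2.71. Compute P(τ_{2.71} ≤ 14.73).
P(τ_{2.71} ≤ 14.73) = 2(1 − Φ(2.71/√14.73)) = 2(1 − Φ(0.7061)) ≈ 0.4801

By the reflection principle for standard BM, P(τ_b ≤ t) = 2 · P(B_t ≥ b). Since B_t ~ N(0, t), P(B_t ≥ 2.71) = 1 − Φ(2.71/√t) = 1 − Φ(2.71/√14.73) = 1 − Φ(0.7061) ≈ 0.24006. Doubling: P(τ_{2.71} ≤ 14.73) ≈ 2 · 0.24006 = 0.48012 ≈ 0.4801.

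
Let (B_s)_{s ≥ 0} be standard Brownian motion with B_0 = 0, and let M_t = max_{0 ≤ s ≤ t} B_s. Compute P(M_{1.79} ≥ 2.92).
P(M_{1.79} ≥ 2.92) = 2·P(B_{1.79} ≥ 2.92) = 2(1 − Φ(2.92/√1.79)) ≈ 0.0291

By the reflection principle for Brownian motion, P(M_t ≥ a) = 2 · P(B_t ≥ a) for a ≥ 0. Since B_t ~ N(0, t), P(B_t ≥ 2.92) = 1 − Φ(2.92/√t) = 1 − Φ(2.92/√1.79) = 1 − Φ(2.1825). So
  P(M_{1.79} ≥ 2.92) = 2(1 − Φ(2.1825)) ≈ 0.0291.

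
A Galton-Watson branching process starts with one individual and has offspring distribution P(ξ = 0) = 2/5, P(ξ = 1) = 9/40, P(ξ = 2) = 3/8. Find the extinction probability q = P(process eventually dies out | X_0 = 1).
q = 1

Mean offspring μ = 0·2/5 + 1·9/40 + 2·3/8 = 39/40 ≤ 1. For μ ≤ 1 with offspring not concentrated at 1, the Galton-Watson process goes extinct almost surely, so q = 1.
(Algebraic check: The pgf is f(s) = 2/5 + 9/40·s + 3/8·s². The extinction probability q is the smallest fixed point of f in [0, 1]. Setting s = f(s):
  3/8·s² + (9/40 − 1)·s + 2/5 = 0
  3/8·s² − (2/5 + 3/8)·s + 2/5 = 0
which factors as (s − 1)·(3/8·s − 2/5) = 0, giving roots s = 1 and s = (2/5)/(3/8) = 16/15. Since 16/15 ≥ 1, the smallest root in [0, 1] is s = 1.)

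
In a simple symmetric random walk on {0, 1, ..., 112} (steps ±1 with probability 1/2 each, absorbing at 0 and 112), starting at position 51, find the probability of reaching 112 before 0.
P(hit 112 before 0) = 51/112

Let u_k = P(hit 112 before 0 | start at k). Then u_0 = 0, u_112 = 1, and u_k = u_{k-1}/2 + u_{k+1}/2 for 1 ≤ k ≤ 111. This harmonic recurrence is solved by u_k = k/112, giving u_51 = 51/112.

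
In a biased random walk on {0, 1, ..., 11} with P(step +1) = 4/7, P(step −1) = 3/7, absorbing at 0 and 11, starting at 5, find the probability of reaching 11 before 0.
P(hit 11 before 0) = (1 − (3/4)^5) / (1 − (3/4)^11) = 3198976/4017157

Let u_k denote P(reach 11 before 0 | start at k). Boundary: u_0 = 0, u_11 = 1. Recurrence: u_k = 4/7·u_{k+1} + 3/7·u_{k-1} for 1 ≤ k ≤ 10. Try u_k = A + B·r^k with r = q/p = (3/7)/(4/7) = 3/4. Substitution satisfies the recurrence; boundary conditions give:
  u_k = (1 − r^k) / (1 − r^N) = (1 − (3/4)^5) / (1 − (3/4)^11) = 3198976/4017157.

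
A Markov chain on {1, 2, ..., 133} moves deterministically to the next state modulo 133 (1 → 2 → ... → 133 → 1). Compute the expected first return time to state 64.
E[T_64 | X_0 = 64] = 133

The chain cycles deterministically, so starting at state 64 it returns in exactly 133 steps. Equivalently, the stationary distribution is uniform π_j = 1/133 for every state j, so by Kac's formula E[T_64] = 1/π_64 = 133.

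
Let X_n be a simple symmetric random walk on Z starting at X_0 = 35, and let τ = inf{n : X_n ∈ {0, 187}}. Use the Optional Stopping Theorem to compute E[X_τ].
E[X_τ] = 35

X_n is a martingale and τ is a bounded-mean stopping time (indeed τ is finite a.s. with bounded expectation since the walk is in a bounded region). By the OST, E[X_τ] = E[X_0] = 35. Equivalently: E[X_τ] = 187 · P(hit 187 first) + 0 · P(hit 0 first) = 187 · (35/187) = 35.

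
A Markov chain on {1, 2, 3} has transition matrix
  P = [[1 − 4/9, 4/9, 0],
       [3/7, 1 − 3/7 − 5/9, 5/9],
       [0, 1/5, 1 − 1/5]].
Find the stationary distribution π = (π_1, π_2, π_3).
π = (243/1195, 252/1195, 140/239)

This is a birth-death chain on three states, which satisfies detailed balance: π_1 · P_{12} = π_2 · P_{21} and π_2 · P_{23} = π_3 · P_{32}.
From π_1 · 4/9 = π_2 · 3/7: π_2/π_1 = (4/9)/(3/7) = 28/27.
From π_2 · 5/9 = π_3 · 1/5: π_3/π_2 = (5/9)/(1/5) = 25/9.
Take π_1 proportional to 1; then unnormalized π = (1, 28/27, 700/243). Normalize by dividing by the sum 1195/243:
  π = (243/1195, 252/1195, 140/239).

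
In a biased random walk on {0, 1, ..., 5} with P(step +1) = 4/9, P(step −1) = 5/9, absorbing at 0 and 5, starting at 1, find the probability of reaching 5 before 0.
P(hit 5 before 0) = (1 − (5/4)^1) / (1 − (5/4)^5) = 256/2101

Let u_k denote P(reach 5 before 0 | start at k). Boundary: u_0 = 0, u_5 = 1. Recurrence: u_k = 4/9·u_{k+1} + 5/9·u_{k-1} for 1 ≤ k ≤ 4. Try u_k = A + B·r^k with r = q/p = (5/9)/(4/9) = 5/4. Substitution satisfies the recurrence; boundary conditions give:
  u_k = (1 − r^k) / (1 − r^N) = (1 − (5/4)^1) / (1 − (5/4)^5) = 256/2101.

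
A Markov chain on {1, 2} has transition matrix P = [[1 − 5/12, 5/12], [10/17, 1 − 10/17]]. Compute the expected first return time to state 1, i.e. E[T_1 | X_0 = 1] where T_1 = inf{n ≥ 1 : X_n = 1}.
E[T_1 | X_0 = 1] = 1/π_1 = 41/24

For an irreducible recurrent Markov chain with stationary distribution π, E[T_i | X_0 = i] = 1/π_i (Kac's formula). Here π_1 = (10/17)/(5/12 + 10/17) = (10/17)/(205/204) = 24/41, so E[T_1 | X_0 = 1] = 1/π_1 = (5/12 + 10/17)/(10/17) = (205/204)/(10/17) = 41/24.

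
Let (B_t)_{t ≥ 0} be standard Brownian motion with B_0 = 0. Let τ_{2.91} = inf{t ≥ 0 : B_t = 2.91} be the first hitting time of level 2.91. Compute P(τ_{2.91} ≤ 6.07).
P(τ_{2.91} ≤ 6.07) = 2(1 − Φ(2.91/√6.07)) = 2(1 − Φ(1.1811)) ≈ 0.2376

By the reflection principle for standard BM, P(τ_b ≤ t) = 2 · P(B_t ≥ b). Since B_t ~ N(0, t), P(B_t ≥ 2.91) = 1 − Φ(2.91/√t) = 1 − Φ(2.91/√6.07) = 1 − Φ(1.1811) ≈ 0.11878. Doubling: P(τ_{2.91} ≤ 6.07) ≈ 2 · 0.11878 = 0.23756 ≈ 0.2376.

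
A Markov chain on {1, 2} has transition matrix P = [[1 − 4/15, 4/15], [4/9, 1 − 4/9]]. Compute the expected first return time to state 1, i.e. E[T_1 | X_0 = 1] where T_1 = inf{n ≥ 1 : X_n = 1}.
E[T_1 | X_0 = 1] = 1/π_1 = 8/5

For an irreducible recurrent Markov chain with stationary distribution π, E[T_i | X_0 = i] = 1/π_i (Kac's formula). Here π_1 = (4/9)/(4/15 + 4/9) = (4/9)/(32/45) = 5/8, so E[T_1 | X_0 = 1] = 1/π_1 = (4/15 + 4/9)/(4/9) = (32/45)/(4/9) = 8/5.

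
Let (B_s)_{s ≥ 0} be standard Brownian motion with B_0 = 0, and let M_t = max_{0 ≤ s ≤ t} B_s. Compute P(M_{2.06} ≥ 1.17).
P(M_{2.06} ≥ 1.17) = 2·P(B_{2.06} ≥ 1.17) = 2(1 − Φ(1.17/√2.06)) ≈ 0.4150

By the reflection principle for Brownian motion, P(M_t ≥ a) = 2 · P(B_t ≥ a) for a ≥ 0. Since B_t ~ N(0, t), P(B_t ≥ 1.17) = 1 − Φ(1.17/√t) = 1 − Φ(1.17/√2.06) = 1 − Φ(0.8152). So
  P(M_{2.06} ≥ 1.17) = 2(1 − Φ(0.8152)) ≈ 0.4150.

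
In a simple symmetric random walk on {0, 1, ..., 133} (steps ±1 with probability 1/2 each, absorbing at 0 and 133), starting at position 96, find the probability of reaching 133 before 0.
P(hit 133 before 0) = 96/133

Let u_k = P(hit 133 before 0 | start at k). Then u_0 = 0, u_133 = 1, and u_k = u_{k-1}/2 + u_{k+1}/2 for 1 ≤ k ≤ 132. This harmonic recurrence is solved by u_k = k/133, giving u_96 = 96/133.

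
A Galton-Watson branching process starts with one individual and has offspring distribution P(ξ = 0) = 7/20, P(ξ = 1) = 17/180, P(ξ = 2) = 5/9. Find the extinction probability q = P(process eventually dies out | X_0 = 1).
q = 63/100

The pgf is f(s) = 7/20 + 17/180·s + 5/9·s². The extinction probability q is the smallest fixed point of f in [0, 1]. Setting s = f(s):
  5/9·s² + (17/180 − 1)·s + 7/20 = 0
  5/9·s² − (7/20 + 5/9)·s + 7/20 = 0
which factors as (s − 1)·(5/9·s − 7/20) = 0, giving roots s = 1 and s = (7/20)/(5/9) = 63/100.
Mean offspring μ = 17/180 + 2·5/9 = 217/180 > 1 (supercritical), so q < 1. The extinction probability is the smaller root: q = (7/20)/(5/9) = 63/100.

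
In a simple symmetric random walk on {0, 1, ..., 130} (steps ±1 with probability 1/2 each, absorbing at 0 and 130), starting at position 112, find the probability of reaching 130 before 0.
P(hit 130 before 0) = 112/130 = 56/65

Let u_k = P(hit 130 before 0 | start at k). Then u_0 = 0, u_130 = 1, and u_k = u_{k-1}/2 + u_{k+1}/2 for 1 ≤ k ≤ 129. This harmonic recurrence is solved by u_k = k/130, giving u_112 = 112/130 = 56/65.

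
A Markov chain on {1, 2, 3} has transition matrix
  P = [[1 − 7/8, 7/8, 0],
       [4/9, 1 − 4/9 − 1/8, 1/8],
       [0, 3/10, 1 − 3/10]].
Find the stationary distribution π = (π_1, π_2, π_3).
π = (128/485, 252/485, 21/97)

This is a birth-death chain on three states, which satisfies detailed balance: π_1 · P_{12} = π_2 · P_{21} and π_2 · P_{23} = π_3 · P_{32}.
From π_1 · 7/8 = π_2 · 4/9: π_2/π_1 = (7/8)/(4/9) = 63/32.
From π_2 · 1/8 = π_3 · 3/10: π_3/π_2 = (1/8)/(3/10) = 5/12.
Take π_1 proportional to 1; then unnormalized π = (1, 63/32, 105/128). Normalize by dividing by the sum 485/128:
  π = (128/485, 252/485, 21/97).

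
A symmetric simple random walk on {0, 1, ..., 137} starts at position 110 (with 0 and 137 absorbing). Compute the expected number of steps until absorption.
E[τ | X_0 = 110] = 2970

Let v_k = E[τ | X_0 = k]. Boundary: v_0 = v_137 = 0. Recurrence: v_k = 1 + (v_{k-1} + v_{k+1})/2 for 1 ≤ k ≤ 136. The particular solution to v_k − (v_{k-1} + v_{k+1})/2 = 1 is v_k = −k^2. Adding homogeneous solution A + B k and matching boundaries gives v_k = k (137 − k). Substituting k = 110: v_110 = 110 · 27 = 2970.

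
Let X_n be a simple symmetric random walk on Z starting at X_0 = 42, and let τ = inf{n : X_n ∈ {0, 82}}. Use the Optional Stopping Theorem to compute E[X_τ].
E[X_τ] = 42

X_n is a martingale and τ is a bounded-mean stopping time (indeed τ is finite a.s. with bounded expectation since the walk is in a bounded region). By the OST, E[X_τ] = E[X_0] = 42. Equivalently: E[X_τ] = 82 · P(hit 82 first) + 0 · P(hit 0 first) = 82 · (42/82) = 42.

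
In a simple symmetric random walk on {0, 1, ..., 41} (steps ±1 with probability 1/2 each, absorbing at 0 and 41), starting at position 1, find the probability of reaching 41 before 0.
P(hit 41 before 0) = 1/41

Let u_k = P(hit 41 before 0 | start at k). Then u_0 = 0, u_41 = 1, and u_k = u_{k-1}/2 + u_{k+1}/2 for 1 ≤ k ≤ 40. This harmonic recurrence is solved by u_k = k/41, giving u_1 = 1/41.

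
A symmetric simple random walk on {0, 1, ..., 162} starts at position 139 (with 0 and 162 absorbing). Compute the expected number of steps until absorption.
E[τ | X_0 = 139] = 3197

Let v_k = E[τ | X_0 = k]. Boundary: v_0 = v_162 = 0. Recurrence: v_k = 1 + (v_{k-1} + v_{k+1})/2 for 1 ≤ k ≤ 161. The particular solution to v_k − (v_{k-1} + v_{k+1})/2 = 1 is v_k = −k^2. Adding homogeneous solution A + B k and matching boundaries gives v_k = k (162 − k). Substituting k = 139: v_139 = 139 · 23 = 3197.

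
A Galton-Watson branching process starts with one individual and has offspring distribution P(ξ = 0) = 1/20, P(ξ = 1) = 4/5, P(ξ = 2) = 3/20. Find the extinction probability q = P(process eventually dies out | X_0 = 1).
q = 1/3

The pgf is f(s) = 1/20 + 4/5·s + 3/20·s². The extinction probability q is the smallest fixed point of f in [0, 1]. Setting s = f(s):
  3/20·s² + (4/5 − 1)·s + 1/20 = 0
  3/20·s² − (1/20 + 3/20)·s + 1/20 = 0
which factors as (s − 1)·(3/20·s − 1/20) = 0, giving roots s = 1 and s = (1/20)/(3/20) = 1/3.
Mean offspring μ = 4/5 + 2·3/20 = 11/10 > 1 (supercritical), so q < 1. The extinction probability is the smaller root: q = (1/20)/(3/20) = 1/3.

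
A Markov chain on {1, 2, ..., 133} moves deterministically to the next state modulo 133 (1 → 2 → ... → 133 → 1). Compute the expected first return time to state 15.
E[T_15 | X_0 = 15] = 133

The chain cycles deterministically, so starting at state 15 it returns in exactly 133 steps. Equivalently, the stationary distribution is uniform π_j = 1/133 for every state j, so by Kac's formula E[T_15] = 1/π_15 = 133.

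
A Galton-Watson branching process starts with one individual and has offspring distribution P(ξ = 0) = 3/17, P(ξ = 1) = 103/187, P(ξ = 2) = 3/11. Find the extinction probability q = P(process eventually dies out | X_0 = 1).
q = 11/17

The pgf is f(s) = 3/17 + 103/187·s + 3/11·s². The extinction probability q is the smallest fixed point of f in [0, 1]. Setting s = f(s):
  3/11·s² + (103/187 − 1)·s + 3/17 = 0
  3/11·s² − (3/17 + 3/11)·s + 3/17 = 0
which factors as (s − 1)·(3/11·s − 3/17) = 0, giving roots s = 1 and s = (3/17)/(3/11) = 11/17.
Mean offspring μ = 103/187 + 2·3/11 = 205/187 > 1 (supercritical), so q < 1. The extinction probability is the smaller root: q = (3/17)/(3/11) = 11/17.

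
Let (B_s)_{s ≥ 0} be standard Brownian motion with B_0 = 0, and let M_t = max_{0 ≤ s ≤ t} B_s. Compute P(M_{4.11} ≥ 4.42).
P(M_{4.11} ≥ 4.42) = 2·P(B_{4.11} ≥ 4.42) = 2(1 − Φ(4.42/√4.11)) ≈ 0.0292

By the reflection principle for Brownian motion, P(M_t ≥ a) = 2 · P(B_t ≥ a) for a ≥ 0. Since B_t ~ N(0, t), P(B_t ≥ 4.42) = 1 − Φ(4.42/√t) = 1 − Φ(4.42/√4.11) = 1 − Φ(2.1802). So
  P(M_{4.11} ≥ 4.42) = 2(1 − Φ(2.1802)) ≈ 0.0292.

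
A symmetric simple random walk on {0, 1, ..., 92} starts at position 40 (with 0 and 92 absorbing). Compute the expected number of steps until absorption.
E[τ | X_0 = 40] = 2080

Let v_k = E[τ | X_0 = k]. Boundary: v_0 = v_92 = 0. Recurrence: v_k = 1 + (v_{k-1} + v_{k+1})/2 for 1 ≤ k ≤ 91. The particular solution to v_k − (v_{k-1} + v_{k+1})/2 = 1 is v_k = −k^2. Adding homogeneous solution A + B k and matching boundaries gives v_k = k (92 − k). Substituting k = 40: v_40 = 40 · 52 = 2080.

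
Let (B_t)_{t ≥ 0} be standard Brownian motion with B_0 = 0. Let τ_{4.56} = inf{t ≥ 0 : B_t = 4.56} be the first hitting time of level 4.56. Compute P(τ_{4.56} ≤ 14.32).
P(τ_{4.56} ≤ 14.32) = 2(1 − Φ(4.56/√14.32)) = 2(1 − Φ(1.2050)) ≈ 0.2282

By the reflection principle for standard BM, P(τ_b ≤ t) = 2 · P(B_t ≥ b). Since B_t ~ N(0, t), P(B_t ≥ 4.56) = 1 − Φ(4.56/√t) = 1 − Φ(4.56/√14.32) = 1 − Φ(1.2050) ≈ 0.11410. Doubling: P(τ_{4.56} ≤ 14.32) ≈ 2 · 0.11410 = 0.22820 ≈ 0.2282.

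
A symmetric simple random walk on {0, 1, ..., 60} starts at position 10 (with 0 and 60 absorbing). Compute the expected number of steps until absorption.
E[τ | X_0 = 10] = 500

Let v_k = E[τ | X_0 = k]. Boundary: v_0 = v_60 = 0. Recurrence: v_k = 1 + (v_{k-1} + v_{k+1})/2 for 1 ≤ k ≤ 59. The particular solution to v_k − (v_{k-1} + v_{k+1})/2 = 1 is v_k = −k^2. Adding homogeneous solution A + B k and matching boundaries gives v_k = k (60 − k). Substituting k = 10: v_10 = 10 · 50 = 500.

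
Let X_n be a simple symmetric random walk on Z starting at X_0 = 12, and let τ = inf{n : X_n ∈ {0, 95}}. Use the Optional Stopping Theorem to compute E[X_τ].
E[X_τ] = 12

X_n is a martingale and τ is a bounded-mean stopping time (indeed τ is finite a.s. with bounded expectation since the walk is in a bounded region). By the OST, E[X_τ] = E[X_0] = 12. Equivalently: E[X_τ] = 95 · P(hit 95 first) + 0 · P(hit 0 first) = 95 · (12/95) = 12.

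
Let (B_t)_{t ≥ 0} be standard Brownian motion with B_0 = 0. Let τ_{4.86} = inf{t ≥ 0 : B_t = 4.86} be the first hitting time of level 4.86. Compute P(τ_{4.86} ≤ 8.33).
P(τ_{4.86} ≤ 8.33) = 2(1 − Φ(4.86/√8.33)) = 2(1 − Φ(1.6839)) ≈ 0.0922

By the reflection principle for standard BM, P(τ_b ≤ t) = 2 · P(B_t ≥ b). Since B_t ~ N(0, t), P(B_t ≥ 4.86) = 1 − Φ(4.86/√t) = 1 − Φ(4.86/√8.33) = 1 − Φ(1.6839) ≈ 0.04610. Doubling: P(τ_{4.86} ≤ 8.33) ≈ 2 · 0.04610 = 0.09220 ≈ 0.0922.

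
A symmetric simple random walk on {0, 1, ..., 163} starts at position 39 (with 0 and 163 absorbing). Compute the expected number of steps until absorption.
E[τ | X_0 = 39] = 4836

Let v_k = E[τ | X_0 = k]. Boundary: v_0 = v_163 = 0. Recurrence: v_k = 1 + (v_{k-1} + v_{k+1})/2 for 1 ≤ k ≤ 162. The particular solution to v_k − (v_{k-1} + v_{k+1})/2 = 1 is v_k = −k^2. Adding homogeneous solution A + B k and matching boundaries gives v_k = k (163 − k). Substituting k = 39: v_39 = 39 · 124 = 4836.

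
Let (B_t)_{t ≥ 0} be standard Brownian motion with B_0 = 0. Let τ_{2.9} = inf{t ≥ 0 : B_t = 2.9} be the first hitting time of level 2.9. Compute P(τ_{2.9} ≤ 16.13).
P(τ_{2.9} ≤ 16.13) = 2(1 − Φ(2.9/√16.13)) = 2(1 − Φ(0.7221)) ≈ 0.4702

By the reflection principle for standard BM, P(τ_b ≤ t) = 2 · P(B_t ≥ b). Since B_t ~ N(0, t), P(B_t ≥ 2.9) = 1 − Φ(2.9/√t) = 1 − Φ(2.9/√16.13) = 1 − Φ(0.7221) ≈ 0.23512. Doubling: P(τ_{2.9} ≤ 16.13) ≈ 2 · 0.23512 = 0.47024 ≈ 0.4702.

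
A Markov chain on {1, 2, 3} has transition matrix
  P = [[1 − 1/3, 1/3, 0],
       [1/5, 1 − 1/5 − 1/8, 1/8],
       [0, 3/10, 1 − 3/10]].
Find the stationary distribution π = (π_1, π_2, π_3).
π = (36/121, 60/121, 25/121)

This is a birth-death chain on three states, which satisfies detailed balance: π_1 · P_{12} = π_2 · P_{21} and π_2 · P_{23} = π_3 · P_{32}.
From π_1 · 1/3 = π_2 · 1/5: π_2/π_1 = (1/3)/(1/5) = 5/3.
From π_2 · 1/8 = π_3 · 3/10: π_3/π_2 = (1/8)/(3/10) = 5/12.
Take π_1 proportional to 1; then unnormalized π = (1, 5/3, 25/36). Normalize by dividing by the sum 121/36:
  π = (36/121, 60/121, 25/121).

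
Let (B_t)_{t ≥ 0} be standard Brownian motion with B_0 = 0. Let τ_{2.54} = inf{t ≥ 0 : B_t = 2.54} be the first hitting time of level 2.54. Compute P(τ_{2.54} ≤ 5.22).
P(τ_{2.54} ≤ 5.22) = 2(1 − Φ(2.54/√5.22)) = 2(1 − Φ(1.1117)) ≈ 0.2663

By the reflection principle for standard BM, P(τ_b ≤ t) = 2 · P(B_t ≥ b). Since B_t ~ N(0, t), P(B_t ≥ 2.54) = 1 − Φ(2.54/√t) = 1 − Φ(2.54/√5.22) = 1 − Φ(1.1117) ≈ 0.13313. Doubling: P(τ_{2.54} ≤ 5.22) ≈ 2 · 0.13313 = 0.26626 ≈ 0.2663.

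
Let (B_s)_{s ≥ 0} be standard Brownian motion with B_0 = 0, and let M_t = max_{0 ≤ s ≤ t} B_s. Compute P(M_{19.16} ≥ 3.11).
P(M_{19.16} ≥ 3.11) = 2·P(B_{19.16} ≥ 3.11) = 2(1 − Φ(3.11/√19.16)) ≈ 0.4774

By the reflection principle for Brownian motion, P(M_t ≥ a) = 2 · P(B_t ≥ a) for a ≥ 0. Since B_t ~ N(0, t), P(B_t ≥ 3.11) = 1 − Φ(3.11/√t) = 1 − Φ(3.11/√19.16) = 1 − Φ(0.7105). So
  P(M_{19.16} ≥ 3.11) = 2(1 − Φ(0.7105)) ≈ 0.4774.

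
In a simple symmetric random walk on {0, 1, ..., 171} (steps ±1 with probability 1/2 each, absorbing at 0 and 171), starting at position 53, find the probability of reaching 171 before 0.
P(hit 171 before 0) = 53/171

Let u_k = P(hit 171 before 0 | start at k). Then u_0 = 0, u_171 = 1, and u_k = u_{k-1}/2 + u_{k+1}/2 for 1 ≤ k ≤ 170. This harmonic recurrence is solved by u_k = k/171, giving u_53 = 53/171.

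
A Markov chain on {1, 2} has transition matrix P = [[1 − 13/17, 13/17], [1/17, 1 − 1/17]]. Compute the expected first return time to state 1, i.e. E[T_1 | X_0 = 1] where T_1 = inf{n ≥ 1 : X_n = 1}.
E[T_1 | X_0 = 1] = 1/π_1 = 14

For an irreducible recurrent Markov chain with stationary distribution π, E[T_i | X_0 = i] = 1/π_i (Kac's formula). Here π_1 = (1/17)/(13/17 + 1/17) = (1/17)/(14/17) = 1/14, so E[T_1 | X_0 = 1] = 1/π_1 = (13/17 + 1/17)/(1/17) = (14/17)/(1/17) = 14.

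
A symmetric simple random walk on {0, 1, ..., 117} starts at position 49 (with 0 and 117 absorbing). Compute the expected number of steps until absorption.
E[τ | X_0 = 49] = 3332

Let v_k = E[τ | X_0 = k]. Boundary: v_0 = v_117 = 0. Recurrence: v_k = 1 + (v_{k-1} + v_{k+1})/2 for 1 ≤ k ≤ 116. The particular solution to v_k − (v_{k-1} + v_{k+1})/2 = 1 is v_k = −k^2. Adding homogeneous solution A + B k and matching boundaries gives v_k = k (117 − k). Substituting k = 49: v_49 = 49 · 68 = 3332.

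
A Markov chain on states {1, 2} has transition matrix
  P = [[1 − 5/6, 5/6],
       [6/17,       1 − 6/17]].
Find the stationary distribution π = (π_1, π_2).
π_1 = 36/121, π_2 = 85/121

Solve πP = π with π_1 + π_2 = 1. From πP = π: π_1 · (1 − 5/6) + π_2 · 6/17 = π_1 ⇒ π_2 · 6/17 = π_1 · 5/6 ⇒ π_2/π_1 = (5/6)/(6/17) = 85/36. Together with π_1 + π_2 = 1:
  π_1 = (6/17)/(5/6 + 6/17) = (6/17)/(121/102) = 36/121,
  π_2 = (5/6)/(5/6 + 6/17) = (5/6)/(121/102) = 85/121.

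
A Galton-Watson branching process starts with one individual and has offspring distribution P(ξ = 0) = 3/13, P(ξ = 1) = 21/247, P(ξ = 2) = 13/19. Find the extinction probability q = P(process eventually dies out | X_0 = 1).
q = 57/169

The pgf is f(s) = 3/13 + 21/247·s + 13/19·s². The extinction probability q is the smallest fixed point of f in [0, 1]. Setting s = f(s):
  13/19·s² + (21/247 − 1)·s + 3/13 = 0
  13/19·s² − (3/13 + 13/19)·s + 3/13 = 0
which factors as (s − 1)·(13/19·s − 3/13) = 0, giving roots s = 1 and s = (3/13)/(13/19) = 57/169.
Mean offspring μ = 21/247 + 2·13/19 = 359/247 > 1 (supercritical), so q < 1. The extinction probability is the smaller root: q = (3/13)/(13/19) = 57/169.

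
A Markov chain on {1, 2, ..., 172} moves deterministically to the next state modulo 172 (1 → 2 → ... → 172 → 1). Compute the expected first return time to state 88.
E[T_88 | X_0 = 88] = 172

The chain cycles deterministically, so starting at state 88 it returns in exactly 172 steps. Equivalently, the stationary distribution is uniform π_j = 1/172 for every state j, so by Kac's formula E[T_88] = 1/π_88 = 172.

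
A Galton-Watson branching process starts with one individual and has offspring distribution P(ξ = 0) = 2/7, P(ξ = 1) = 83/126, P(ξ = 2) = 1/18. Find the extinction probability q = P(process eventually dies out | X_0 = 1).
q = 1

Mean offspring μ = 0·2/7 + 1·83/126 + 2·1/18 = 97/126 ≤ 1. For μ ≤ 1 with offspring not concentrated at 1, the Galton-Watson process goes extinct almost surely, so q = 1.
(Algebraic check: The pgf is f(s) = 2/7 + 83/126·s + 1/18·s². The extinction probability q is the smallest fixed point of f in [0, 1]. Setting s = f(s):
  1/18·s² + (83/126 − 1)·s + 2/7 = 0
  1/18·s² − (2/7 + 1/18)·s + 2/7 = 0
which factors as (s − 1)·(1/18·s − 2/7) = 0, giving roots s = 1 and s = (2/7)/(1/18) = 36/7. Since 36/7 ≥ 1, the smallest root in [0, 1] is s = 1.)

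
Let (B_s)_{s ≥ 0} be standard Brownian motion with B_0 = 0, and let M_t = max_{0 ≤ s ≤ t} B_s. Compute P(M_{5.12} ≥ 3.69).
P(M_{5.12} ≥ 3.69) = 2·P(B_{5.12} ≥ 3.69) = 2(1 − Φ(3.69/√5.12)) ≈ 0.1029

By the reflection principle for Brownian motion, P(M_t ≥ a) = 2 · P(B_t ≥ a) for a ≥ 0. Since B_t ~ N(0, t), P(B_t ≥ 3.69) = 1 − Φ(3.69/√t) = 1 − Φ(3.69/√5.12) = 1 − Φ(1.6308). So
  P(M_{5.12} ≥ 3.69) = 2(1 − Φ(1.6308)) ≈ 0.1029.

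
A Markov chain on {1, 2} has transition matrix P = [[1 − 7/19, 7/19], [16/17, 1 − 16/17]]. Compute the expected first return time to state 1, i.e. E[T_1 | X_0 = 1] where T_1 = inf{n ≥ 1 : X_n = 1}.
E[T_1 | X_0 = 1] = 1/π_1 = 423/304

For an irreducible recurrent Markov chain with stationary distribution π, E[T_i | X_0 = i] = 1/π_i (Kac's formula). Here π_1 = (16/17)/(7/19 + 16/17) = (16/17)/(423/323) = 304/423, so E[T_1 | X_0 = 1] = 1/π_1 = (7/19 + 16/17)/(16/17) = (423/323)/(16/17) = 423/304.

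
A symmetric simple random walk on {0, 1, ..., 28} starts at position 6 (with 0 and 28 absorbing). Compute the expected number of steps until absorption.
E[τ | X_0 = 6] = 132

Let v_k = E[τ | X_0 = k]. Boundary: v_0 = v_28 = 0. Recurrence: v_k = 1 + (v_{k-1} + v_{k+1})/2 for 1 ≤ k ≤ 27. The particular solution to v_k − (v_{k-1} + v_{k+1})/2 = 1 is v_k = −k^2. Adding homogeneous solution A + B k and matching boundaries gives v_k = k (28 − k). Substituting k = 6: v_6 = 6 · 22 = 132.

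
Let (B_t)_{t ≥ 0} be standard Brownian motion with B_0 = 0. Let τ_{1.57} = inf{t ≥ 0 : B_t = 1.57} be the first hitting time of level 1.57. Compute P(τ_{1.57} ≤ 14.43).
P(τ_{1.57} ≤ 14.43) = 2(1 − Φ(1.57/√14.43)) = 2(1 − Φ(0.4133)) ≈ 0.6794

By the reflection principle for standard BM, P(τ_b ≤ t) = 2 · P(B_t ≥ b). Since B_t ~ N(0, t), P(B_t ≥ 1.57) = 1 − Φ(1.57/√t) = 1 − Φ(1.57/√14.43) = 1 − Φ(0.4133) ≈ 0.33969. Doubling: P(τ_{1.57} ≤ 14.43) ≈ 2 · 0.33969 = 0.67938 ≈ 0.6794.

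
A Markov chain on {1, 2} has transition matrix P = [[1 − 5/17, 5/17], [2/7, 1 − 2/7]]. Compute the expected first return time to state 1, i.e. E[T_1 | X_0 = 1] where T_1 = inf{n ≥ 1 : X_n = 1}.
E[T_1 | X_0 = 1] = 1/π_1 = 69/34

For an irreducible recurrent Markov chain with stationary distribution π, E[T_i | X_0 = i] = 1/π_i (Kac's formula). Here π_1 = (2/7)/(5/17 + 2/7) = (2/7)/(69/119) = 34/69, so E[T_1 | X_0 = 1] = 1/π_1 = (5/17 + 2/7)/(2/7) = (69/119)/(2/7) = 69/34.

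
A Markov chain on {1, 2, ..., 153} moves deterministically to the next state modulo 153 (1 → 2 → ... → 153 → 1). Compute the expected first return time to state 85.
E[T_85 | X_0 = 85] = 153

The chain cycles deterministically, so starting at state 85 it returns in exactly 153 steps. Equivalently, the stationary distribution is uniform π_j = 1/153 for every state j, so by Kac's formula E[T_85] = 1/π_85 = 153.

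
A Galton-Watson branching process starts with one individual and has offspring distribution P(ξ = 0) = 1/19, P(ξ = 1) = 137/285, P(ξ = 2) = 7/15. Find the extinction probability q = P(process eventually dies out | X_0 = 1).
q = 15/133

The pgf is f(s) = 1/19 + 137/285·s + 7/15·s². The extinction probability q is the smallest fixed point of f in [0, 1]. Setting s = f(s):
  7/15·s² + (137/285 − 1)·s + 1/19 = 0
  7/15·s² − (1/19 + 7/15)·s + 1/19 = 0
which factors as (s − 1)·(7/15·s − 1/19) = 0, giving roots s = 1 and s = (1/19)/(7/15) = 15/133.
Mean offspring μ = 137/285 + 2·7/15 = 403/285 > 1 (supercritical), so q < 1. The extinction probability is the smaller root: q = (1/19)/(7/15) = 15/133.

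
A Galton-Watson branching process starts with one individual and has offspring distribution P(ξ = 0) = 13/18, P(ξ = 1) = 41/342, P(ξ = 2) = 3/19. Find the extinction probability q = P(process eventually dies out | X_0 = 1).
q = 1

Mean offspring μ = 0·13/18 + 1·41/342 + 2·3/19 = 149/342 ≤ 1. For μ ≤ 1 with offspring not concentrated at 1, the Galton-Watson process goes extinct almost surely, so q = 1.
(Algebraic check: The pgf is f(s) = 13/18 + 41/342·s + 3/19·s². The extinction probability q is the smallest fixed point of f in [0, 1]. Setting s = f(s):
  3/19·s² + (41/342 − 1)·s + 13/18 = 0
  3/19·s² − (13/18 + 3/19)·s + 13/18 = 0
which factors as (s − 1)·(3/19·s − 13/18) = 0, giving roots s = 1 and s = (13/18)/(3/19) = 247/54. Since 247/54 ≥ 1, the smallest root in [0, 1] is s = 1.)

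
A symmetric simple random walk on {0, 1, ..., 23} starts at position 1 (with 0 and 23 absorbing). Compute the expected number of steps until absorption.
E[τ | X_0 = 1] = 22

Let v_k = E[τ | X_0 = k]. Boundary: v_0 = v_23 = 0. Recurrence: v_k = 1 + (v_{k-1} + v_{k+1})/2 for 1 ≤ k ≤ 22. The particular solution to v_k − (v_{k-1} + v_{k+1})/2 = 1 is v_k = −k^2. Adding homogeneous solution A + B k and matching boundaries gives v_k = k (23 − k). Substituting k = 1: v_1 = 1 · 22 = 22.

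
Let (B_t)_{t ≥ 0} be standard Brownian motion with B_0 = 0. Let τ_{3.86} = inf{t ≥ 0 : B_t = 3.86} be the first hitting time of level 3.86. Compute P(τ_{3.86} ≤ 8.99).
P(τ_{3.86} ≤ 8.99) = 2(1 − Φ(3.86/√8.99)) = 2(1 − Φ(1.2874)) ≈ 0.1980

By the reflection principle for standard BM, P(τ_b ≤ t) = 2 · P(B_t ≥ b). Since B_t ~ N(0, t), P(B_t ≥ 3.86) = 1 − Φ(3.86/√t) = 1 − Φ(3.86/√8.99) = 1 − Φ(1.2874) ≈ 0.09898. Doubling: P(τ_{3.86} ≤ 8.99) ≈ 2 · 0.09898 = 0.19796 ≈ 0.1980.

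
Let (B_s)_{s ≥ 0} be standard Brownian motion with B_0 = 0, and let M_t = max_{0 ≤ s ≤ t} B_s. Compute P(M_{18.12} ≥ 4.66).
P(M_{18.12} ≥ 4.66) = 2·P(B_{18.12} ≥ 4.66) = 2(1 − Φ(4.66/√18.12)) ≈ 0.2736

By the reflection principle for Brownian motion, P(M_t ≥ a) = 2 · P(B_t ≥ a) for a ≥ 0. Since B_t ~ N(0, t), P(B_t ≥ 4.66) = 1 − Φ(4.66/√t) = 1 − Φ(4.66/√18.12) = 1 − Φ(1.0947). So
  P(M_{18.12} ≥ 4.66) = 2(1 − Φ(1.0947)) ≈ 0.2736.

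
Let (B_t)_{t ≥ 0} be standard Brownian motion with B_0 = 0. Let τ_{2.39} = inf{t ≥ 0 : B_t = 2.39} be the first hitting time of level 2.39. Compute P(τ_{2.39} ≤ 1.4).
P(τ_{2.39} ≤ 1.4) = 2(1 − Φ(2.39/√1.4)) = 2(1 − Φ(2.0199)) ≈ 0.0434

By the reflection principle for standard BM, P(τ_b ≤ t) = 2 · P(B_t ≥ b). Since B_t ~ N(0, t), P(B_t ≥ 2.39) = 1 − Φ(2.39/√t) = 1 − Φ(2.39/√1.4) = 1 − Φ(2.0199) ≈ 0.02170. Doubling: P(τ_{2.39} ≤ 1.4) ≈ 2 · 0.02170 = 0.04340 ≈ 0.0434.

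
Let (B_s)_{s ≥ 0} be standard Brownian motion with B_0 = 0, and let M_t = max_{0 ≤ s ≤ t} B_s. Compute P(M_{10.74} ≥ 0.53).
P(M_{10.74} ≥ 0.53) = 2·P(B_{10.74} ≥ 0.53) = 2(1 − Φ(0.53/√10.74)) ≈ 0.8715

By the reflection principle for Brownian motion, P(M_t ≥ a) = 2 · P(B_t ≥ a) for a ≥ 0. Since B_t ~ N(0, t), P(B_t ≥ 0.53) = 1 − Φ(0.53/√t) = 1 − Φ(0.53/√10.74) = 1 − Φ(0.1617). So
  P(M_{10.74} ≥ 0.53) = 2(1 − Φ(0.1617)) ≈ 0.8715.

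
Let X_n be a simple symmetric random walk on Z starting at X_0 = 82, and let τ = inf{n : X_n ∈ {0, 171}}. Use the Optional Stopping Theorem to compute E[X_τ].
E[X_τ] = 82

X_n is a martingale and τ is a bounded-mean stopping time (indeed τ is finite a.s. with bounded expectation since the walk is in a bounded region). By the OST, E[X_τ] = E[X_0] = 82. Equivalently: E[X_τ] = 171 · P(hit 171 first) + 0 · P(hit 0 first) = 171 · (82/171) = 82.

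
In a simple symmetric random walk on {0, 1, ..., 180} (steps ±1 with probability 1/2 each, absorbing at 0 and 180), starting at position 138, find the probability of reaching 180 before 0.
P(hit 180 before 0) = 138/180 = 23/30

Let u_k = P(hit 180 before 0 | start at k). Then u_0 = 0, u_180 = 1, and u_k = u_{k-1}/2 + u_{k+1}/2 for 1 ≤ k ≤ 179. This harmonic recurrence is solved by u_k = k/180, giving u_138 = 138/180 = 23/30.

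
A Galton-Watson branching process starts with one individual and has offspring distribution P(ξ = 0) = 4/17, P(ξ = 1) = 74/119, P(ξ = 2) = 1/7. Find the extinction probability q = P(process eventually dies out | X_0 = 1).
q = 1

Mean offspring μ = 0·4/17 + 1·74/119 + 2·1/7 = 108/119 ≤ 1. For μ ≤ 1 with offspring not concentrated at 1, the Galton-Watson process goes extinct almost surely, so q = 1.
(Algebraic check: The pgf is f(s) = 4/17 + 74/119·s + 1/7·s². The extinction probability q is the smallest fixed point of f in [0, 1]. Setting s = f(s):
  1/7·s² + (74/119 − 1)·s + 4/17 = 0
  1/7·s² − (4/17 + 1/7)·s + 4/17 = 0
which factors as (s − 1)·(1/7·s − 4/17) = 0, giving roots s = 1 and s = (4/17)/(1/7) = 28/17. Since 28/17 ≥ 1, the smallest root in [0, 1] is s = 1.)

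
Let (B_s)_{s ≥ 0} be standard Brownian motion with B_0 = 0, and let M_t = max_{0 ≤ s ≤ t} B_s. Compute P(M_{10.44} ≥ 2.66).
P(M_{10.44} ≥ 2.66) = 2·P(B_{10.44} ≥ 2.66) = 2(1 − Φ(2.66/√10.44)) ≈ 0.4104

By the reflection principle for Brownian motion, P(M_t ≥ a) = 2 · P(B_t ≥ a) for a ≥ 0. Since B_t ~ N(0, t), P(B_t ≥ 2.66) = 1 − Φ(2.66/√t) = 1 − Φ(2.66/√10.44) = 1 − Φ(0.8232). So
  P(M_{10.44} ≥ 2.66) = 2(1 − Φ(0.8232)) ≈ 0.4104.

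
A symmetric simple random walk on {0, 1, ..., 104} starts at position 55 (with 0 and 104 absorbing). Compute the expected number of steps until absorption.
E[τ | X_0 = 55] = 2695

Let v_k = E[τ | X_0 = k]. Boundary: v_0 = v_104 = 0. Recurrence: v_k = 1 + (v_{k-1} + v_{k+1})/2 for 1 ≤ k ≤ 103. The particular solution to v_k − (v_{k-1} + v_{k+1})/2 = 1 is v_k = −k^2. Adding homogeneous solution A + B k and matching boundaries gives v_k = k (104 − k). Substituting k = 55: v_55 = 55 · 49 = 2695.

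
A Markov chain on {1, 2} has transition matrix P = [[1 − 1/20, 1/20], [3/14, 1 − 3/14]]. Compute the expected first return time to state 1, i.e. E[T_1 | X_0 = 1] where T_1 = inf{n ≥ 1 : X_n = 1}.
E[T_1 | X_0 = 1] = 1/π_1 = 37/30

For an irreducible recurrent Markov chain with stationary distribution π, E[T_i | X_0 = i] = 1/π_i (Kac's formula). Here π_1 = (3/14)/(1/20 + 3/14) = (3/14)/(37/140) = 30/37, so E[T_1 | X_0 = 1] = 1/π_1 = (1/20 + 3/14)/(3/14) = (37/140)/(3/14) = 37/30.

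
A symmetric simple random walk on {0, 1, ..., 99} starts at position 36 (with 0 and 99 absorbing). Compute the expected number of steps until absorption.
E[τ | X_0 = 36] = 2268

Let v_k = E[τ | X_0 = k]. Boundary: v_0 = v_99 = 0. Recurrence: v_k = 1 + (v_{k-1} + v_{k+1})/2 for 1 ≤ k ≤ 98. The particular solution to v_k − (v_{k-1} + v_{k+1})/2 = 1 is v_k = −k^2. Adding homogeneous solution A + B k and matching boundaries gives v_k = k (99 − k). Substituting k = 36: v_36 = 36 · 63 = 2268.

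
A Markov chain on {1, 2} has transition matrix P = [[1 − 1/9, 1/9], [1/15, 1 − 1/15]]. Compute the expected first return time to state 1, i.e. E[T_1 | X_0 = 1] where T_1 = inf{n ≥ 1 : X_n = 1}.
E[T_1 | X_0 = 1] = 1/π_1 = 8/3

For an irreducible recurrent Markov chain with stationary distribution π, E[T_i | X_0 = i] = 1/π_i (Kac's formula). Here π_1 = (1/15)/(1/9 + 1/15) = (1/15)/(8/45) = 3/8, so E[T_1 | X_0 = 1] = 1/π_1 = (1/9 + 1/15)/(1/15) = (8/45)/(1/15) = 8/3.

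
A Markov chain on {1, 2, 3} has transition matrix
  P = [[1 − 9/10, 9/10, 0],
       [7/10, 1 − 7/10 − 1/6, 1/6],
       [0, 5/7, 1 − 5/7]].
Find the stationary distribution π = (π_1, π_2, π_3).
π = (70/181, 90/181, 21/181)

This is a birth-death chain on three states, which satisfies detailed balance: π_1 · P_{12} = π_2 · P_{21} and π_2 · P_{23} = π_3 · P_{32}.
From π_1 · 9/10 = π_2 · 7/10: π_2/π_1 = (9/10)/(7/10) = 9/7.
From π_2 · 1/6 = π_3 · 5/7: π_3/π_2 = (1/6)/(5/7) = 7/30.
Take π_1 proportional to 1; then unnormalized π = (1, 9/7, 3/10). Normalize by dividing by the sum 181/70:
  π = (70/181, 90/181, 21/181).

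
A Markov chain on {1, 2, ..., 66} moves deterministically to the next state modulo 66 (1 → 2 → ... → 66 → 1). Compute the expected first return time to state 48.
E[T_48 | X_0 = 48] = 66

The chain cycles deterministically, so starting at state 48 it returns in exactly 66 steps. Equivalently, the stationary distribution is uniform π_j = 1/66 for every state j, so by Kac's formula E[T_48] = 1/π_48 = 66.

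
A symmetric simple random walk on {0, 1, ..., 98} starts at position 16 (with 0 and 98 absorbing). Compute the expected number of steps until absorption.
E[τ | X_0 = 16] = 1312

Let v_k = E[τ | X_0 = k]. Boundary: v_0 = v_98 = 0. Recurrence: v_k = 1 + (v_{k-1} + v_{k+1})/2 for 1 ≤ k ≤ 97. The particular solution to v_k − (v_{k-1} + v_{k+1})/2 = 1 is v_k = −k^2. Adding homogeneous solution A + B k and matching boundaries gives v_k = k (98 − k). Substituting k = 16: v_16 = 16 · 82 = 1312.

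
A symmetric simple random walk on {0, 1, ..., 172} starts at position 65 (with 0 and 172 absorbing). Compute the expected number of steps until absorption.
E[τ | X_0 = 65] = 6955

Let v_k = E[τ | X_0 = k]. Boundary: v_0 = v_172 = 0. Recurrence: v_k = 1 + (v_{k-1} + v_{k+1})/2 for 1 ≤ k ≤ 171. The particular solution to v_k − (v_{k-1} + v_{k+1})/2 = 1 is v_k = −k^2. Adding homogeneous solution A + B k and matching boundaries gives v_k = k (172 − k). Substituting k = 65: v_65 = 65 · 107 = 6955.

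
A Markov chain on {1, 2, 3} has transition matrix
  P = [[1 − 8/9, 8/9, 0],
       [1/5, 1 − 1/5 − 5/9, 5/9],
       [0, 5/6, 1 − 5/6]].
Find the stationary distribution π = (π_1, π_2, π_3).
π = (27/227, 120/227, 80/227)

This is a birth-death chain on three states, which satisfies detailed balance: π_1 · P_{12} = π_2 · P_{21} and π_2 · P_{23} = π_3 · P_{32}.
From π_1 · 8/9 = π_2 · 1/5: π_2/π_1 = (8/9)/(1/5) = 40/9.
From π_2 · 5/9 = π_3 · 5/6: π_3/π_2 = (5/9)/(5/6) = 2/3.
Take π_1 proportional to 1; then unnormalized π = (1, 40/9, 80/27). Normalize by dividing by the sum 227/27:
  π = (27/227, 120/227, 80/227).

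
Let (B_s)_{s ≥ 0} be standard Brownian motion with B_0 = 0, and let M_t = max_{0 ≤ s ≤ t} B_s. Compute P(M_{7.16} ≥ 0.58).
P(M_{7.16} ≥ 0.58) = 2·P(B_{7.16} ≥ 0.58) = 2(1 − Φ(0.58/√7.16)) ≈ 0.8284

By the reflection principle for Brownian motion, P(M_t ≥ a) = 2 · P(B_t ≥ a) for a ≥ 0. Since B_t ~ N(0, t), P(B_t ≥ 0.58) = 1 − Φ(0.58/√t) = 1 − Φ(0.58/√7.16) = 1 − Φ(0.2168). So
  P(M_{7.16} ≥ 0.58) = 2(1 − Φ(0.2168)) ≈ 0.8284.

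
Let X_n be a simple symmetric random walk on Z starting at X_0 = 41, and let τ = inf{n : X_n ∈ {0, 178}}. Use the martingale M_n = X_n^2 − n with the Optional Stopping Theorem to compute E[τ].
E[τ] = 5617

M_n = X_n^2 − n is a martingale (since E[X_{n+1}^2 | F_n] = X_n^2 + 1). By OST (τ has finite mean in a bounded region), E[M_τ] = E[M_0] = X_0^2 − 0 = 41^2 = 1681. Also E[M_τ] = E[X_τ^2] − E[τ]. The walk exits at 0 or 178, with P(hit 178 first) = 41/178, so E[X_τ^2] = 178^2 · 41/178 + 0 = 7298. Thus E[τ] = E[X_τ^2] − E[M_τ] = 7298 − 1681 = 5617 = 41(178 − 41) = 5617.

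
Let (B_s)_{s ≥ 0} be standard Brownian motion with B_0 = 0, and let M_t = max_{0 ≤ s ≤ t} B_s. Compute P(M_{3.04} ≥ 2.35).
P(M_{3.04} ≥ 2.35) = 2·P(B_{3.04} ≥ 2.35) = 2(1 − Φ(2.35/√3.04)) ≈ 0.1777

By the reflection principle for Brownian motion, P(M_t ≥ a) = 2 · P(B_t ≥ a) for a ≥ 0. Since B_t ~ N(0, t), P(B_t ≥ 2.35) = 1 − Φ(2.35/√t) = 1 − Φ(2.35/√3.04) = 1 − Φ(1.3478). So
  P(M_{3.04} ≥ 2.35) = 2(1 − Φ(1.3478)) ≈ 0.1777.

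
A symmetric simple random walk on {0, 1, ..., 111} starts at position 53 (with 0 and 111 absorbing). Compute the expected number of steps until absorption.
E[τ | X_0 = 53] = 3074

Let v_k = E[τ | X_0 = k]. Boundary: v_0 = v_111 = 0. Recurrence: v_k = 1 + (v_{k-1} + v_{k+1})/2 for 1 ≤ k ≤ 110. The particular solution to v_k − (v_{k-1} + v_{k+1})/2 = 1 is v_k = −k^2. Adding homogeneous solution A + B k and matching boundaries gives v_k = k (111 − k). Substituting k = 53: v_53 = 53 · 58 = 3074.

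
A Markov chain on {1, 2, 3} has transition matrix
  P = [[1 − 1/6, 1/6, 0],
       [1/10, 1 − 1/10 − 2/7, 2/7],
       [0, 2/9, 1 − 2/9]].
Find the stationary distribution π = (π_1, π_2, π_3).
π = (21/101, 35/101, 45/101)

This is a birth-death chain on three states, which satisfies detailed balance: π_1 · P_{12} = π_2 · P_{21} and π_2 · P_{23} = π_3 · P_{32}.
From π_1 · 1/6 = π_2 · 1/10: π_2/π_1 = (1/6)/(1/10) = 5/3.
From π_2 · 2/7 = π_3 · 2/9: π_3/π_2 = (2/7)/(2/9) = 9/7.
Take π_1 proportional to 1; then unnormalized π = (1, 5/3, 15/7). Normalize by dividing by the sum 101/21:
  π = (21/101, 35/101, 45/101).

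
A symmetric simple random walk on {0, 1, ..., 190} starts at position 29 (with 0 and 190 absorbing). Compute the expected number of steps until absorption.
E[τ | X_0 = 29] = 4669

Let v_k = E[τ | X_0 = k]. Boundary: v_0 = v_190 = 0. Recurrence: v_k = 1 + (v_{k-1} + v_{k+1})/2 for 1 ≤ k ≤ 189. The particular solution to v_k − (v_{k-1} + v_{k+1})/2 = 1 is v_k = −k^2. Adding homogeneous solution A + B k and matching boundaries gives v_k = k (190 − k). Substituting k = 29: v_29 = 29 · 161 = 4669.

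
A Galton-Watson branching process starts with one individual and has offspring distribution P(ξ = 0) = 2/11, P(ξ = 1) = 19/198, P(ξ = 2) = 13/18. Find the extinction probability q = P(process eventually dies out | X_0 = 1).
q = 36/143

The pgf is f(s) = 2/11 + 19/198·s + 13/18·s². The extinction probability q is the smallest fixed point of f in [0, 1]. Setting s = f(s):
  13/18·s² + (19/198 − 1)·s + 2/11 = 0
  13/18·s² − (2/11 + 13/18)·s + 2/11 = 0
which factors as (s − 1)·(13/18·s − 2/11) = 0, giving roots s = 1 and s = (2/11)/(13/18) = 36/143.
Mean offspring μ = 19/198 + 2·13/18 = 305/198 > 1 (supercritical), so q < 1. The extinction probability is the smaller root: q = (2/11)/(13/18) = 36/143.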